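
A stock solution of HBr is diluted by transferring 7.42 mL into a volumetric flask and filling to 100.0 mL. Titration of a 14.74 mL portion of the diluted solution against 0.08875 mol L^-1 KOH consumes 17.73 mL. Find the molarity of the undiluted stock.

n(KOH) = 0.08875 x 0.01773 = 0.001574 mol.
n(HBr) in the aliquot = 0.001574 mol.
[diluted HBr] = 0.001574 / 0.01474 = 0.1068 M.
Dilution factor = 100.0/7.420 = 13.48, so [stock] = 0.1068 x 13.48 = 1.44 M.

1.44 M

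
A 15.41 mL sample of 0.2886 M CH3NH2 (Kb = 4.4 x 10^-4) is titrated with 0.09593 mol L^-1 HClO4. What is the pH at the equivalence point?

n(CH3NH2) = 0.2886 x 0.01541 = 0.004447 mol; V(HClO4) at equivalence = 0.004447/0.09593 = 0.04636 L.
At equivalence the base is fully converted to CH3NH3+; total volume = 0.06177 L, so [CH3NH3+] = 0.004447/0.06177 = 0.07200 M.
Ka(CH3NH3+) = Kw/Kb = 1.0e-14 / 4.4 x 10^-4 = 2.27e-11.
[H^+] = sqrt(Ka x [CH3NH3+]) = sqrt(2.27e-11 x 0.07200) = 1.28e-6 M.
pH = -log(1.28e-6) = 5.89.

5.89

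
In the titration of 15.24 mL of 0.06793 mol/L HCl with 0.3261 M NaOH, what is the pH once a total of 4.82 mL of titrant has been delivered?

12.43

n(acid) = 0.06793 x 0.01524 = 0.001035 mol; n(NaOH) added = 0.3261 x 0.004820 = 0.001572 mol.
Base is in excess by 0.001572 - 0.001035 = 0.0005365 mol in a total volume of 0.02006 L.
[OH^-] = 0.0005365/0.02006 = 0.02675 M, so pOH = 1.57 and pH = 14.00 - 1.57 = 12.43.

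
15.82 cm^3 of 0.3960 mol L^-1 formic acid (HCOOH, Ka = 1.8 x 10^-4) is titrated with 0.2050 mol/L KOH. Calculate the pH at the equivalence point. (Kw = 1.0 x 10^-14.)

8.44

n(HCOOH) = 0.3960 x 0.01582 = 0.006265 mol; V(KOH) at equivalence = 0.006265/0.2050 = 0.03056 L.
At equivalence all the acid is converted to HCOO-; total volume = 0.01582 + 0.03056 = 0.04638 L, so [HCOO-] = 0.006265/0.04638 = 0.1351 M.
Kb = Kw/Ka = 1.0e-14 / 1.8 x 10^-4 = 5.56e-11.
[OH^-] = sqrt(Kb x [HCOO-]) = sqrt(5.56e-11 x 0.1351) = 2.74e-6 M.
pOH = 5.56, so pH = 14.00 - 5.56 = 8.44.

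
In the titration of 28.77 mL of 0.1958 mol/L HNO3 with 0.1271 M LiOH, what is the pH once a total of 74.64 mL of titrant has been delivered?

12.57

n(acid) = 0.1958 x 0.02877 = 0.005633 mol; n(LiOH) added = 0.1271 x 0.07464 = 0.009487 mol.
Base is in excess by 0.009487 - 0.005633 = 0.003854 mol in a total volume of 0.1034 L.
[OH^-] = 0.003854/0.1034 = 0.03727 M, so pOH = 1.43 and pH = 14.00 - 1.43 = 12.57.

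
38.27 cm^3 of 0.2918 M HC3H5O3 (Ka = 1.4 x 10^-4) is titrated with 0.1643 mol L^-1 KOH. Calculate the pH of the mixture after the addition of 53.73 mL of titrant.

4.43

Initial n(HC3H5O3) = 0.2918 x 0.03827 = 0.01117 mol.
n(KOH) added = 0.1643 x 0.05373 = 0.008828 mol, converting that many moles of HC3H5O3 to C3H5O3-.
Remaining n(HC3H5O3) = 0.002339 mol; n(C3H5O3-) = 0.008828 mol.
By Henderson-Hasselbalch, pH = pKa + log([A^-]/[HA]) = 3.85 + log(0.008828/0.002339) = 3.85 + (+0.58) = 4.43.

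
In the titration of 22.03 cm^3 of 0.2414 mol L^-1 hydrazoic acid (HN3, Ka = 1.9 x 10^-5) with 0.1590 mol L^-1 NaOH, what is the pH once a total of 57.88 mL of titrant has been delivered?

n(acid) = 0.2414 x 0.02203 = 0.005318 mol; n(NaOH) added = 0.1590 x 0.05788 = 0.009203 mol.
Base is in excess by 0.009203 - 0.005318 = 0.003885 mol in a total volume of 0.07991 L.
[OH^-] = 0.003885/0.07991 = 0.04862 M, so pOH = 1.31 and pH = 14.00 - 1.31 = 12.69.

12.69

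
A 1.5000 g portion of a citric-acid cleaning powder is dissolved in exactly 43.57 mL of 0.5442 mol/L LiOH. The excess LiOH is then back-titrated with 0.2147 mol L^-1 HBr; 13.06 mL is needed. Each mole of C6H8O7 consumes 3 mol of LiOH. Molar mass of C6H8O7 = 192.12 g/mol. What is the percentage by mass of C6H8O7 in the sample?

Total n(LiOH) added = 0.5442 x 0.04357 = 0.02371 mol.
n(HBr) used = 0.2147 x 0.01306 = 0.002804 mol, which equals the excess n(LiOH).
So n(LiOH) consumed by the sample = 0.02371 - 0.002804 = 0.02091 mol.
n(C6H8O7) = 0.02091 / 3 = 0.006969 mol.
mass C6H8O7 = 0.006969 x 192.12 = 1.339 g, so %C6H8O7 = 1.339/1.5000 x 100 = 89.3%.

89.3%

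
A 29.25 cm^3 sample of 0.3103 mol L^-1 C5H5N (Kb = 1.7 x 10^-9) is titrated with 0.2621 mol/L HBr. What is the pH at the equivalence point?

3.04

n(C5H5N) = 0.3103 x 0.02925 = 0.009076 mol; V(HBr) at equivalence = 0.009076/0.2621 = 0.03463 L.
At equivalence the base is fully converted to C5H5NH+; total volume = 0.06388 L, so [C5H5NH+] = 0.009076/0.06388 = 0.1421 M.
Ka(C5H5NH+) = Kw/Kb = 1.0e-14 / 1.7 x 10^-9 = 5.88e-6.
[H^+] = sqrt(Ka x [C5H5NH+]) = sqrt(5.88e-6 x 0.1421) = 0.000914 M.
pH = -log(0.000914) = 3.04.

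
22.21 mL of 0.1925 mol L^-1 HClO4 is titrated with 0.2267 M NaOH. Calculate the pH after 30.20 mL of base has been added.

12.69

n(acid) = 0.1925 x 0.02221 = 0.004275 mol; n(NaOH) added = 0.2267 x 0.03020 = 0.006846 mol.
Base is in excess by 0.006846 - 0.004275 = 0.002571 mol in a total volume of 0.05241 L.
[OH^-] = 0.002571/0.05241 = 0.04905 M, so pOH = 1.31 and pH = 14.00 - 1.31 = 12.69.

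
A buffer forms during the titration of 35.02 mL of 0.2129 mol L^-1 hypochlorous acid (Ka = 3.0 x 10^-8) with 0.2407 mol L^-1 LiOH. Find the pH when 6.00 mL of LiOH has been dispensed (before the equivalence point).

Initial n(HClO) = 0.2129 x 0.03502 = 0.007456 mol.
n(LiOH) added = 0.2407 x 0.006000 = 0.001444 mol, converting that many moles of HClO to ClO-.
Remaining n(HClO) = 0.006012 mol; n(ClO-) = 0.001444 mol.
By Henderson-Hasselbalch, pH = pKa + log([A^-]/[HA]) = 7.52 + log(0.001444/0.006012) = 7.52 + (-0.62) = 6.90.

6.90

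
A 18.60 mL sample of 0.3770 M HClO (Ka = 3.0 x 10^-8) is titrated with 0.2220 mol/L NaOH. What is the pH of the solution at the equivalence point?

n(HClO) = 0.3770 x 0.01860 = 0.007012 mol; V(NaOH) at equivalence = 0.007012/0.2220 = 0.03159 L.
At equivalence all the acid is converted to ClO-; total volume = 0.01860 + 0.03159 = 0.05019 L, so [ClO-] = 0.007012/0.05019 = 0.1397 M.
Kb = Kw/Ka = 1.0e-14 / 3.0 x 10^-8 = 3.33e-7.
[OH^-] = sqrt(Kb x [ClO-]) = sqrt(3.33e-7 x 0.1397) = 0.000216 M.
pOH = 3.67, so pH = 14.00 - 3.67 = 10.33.

10.33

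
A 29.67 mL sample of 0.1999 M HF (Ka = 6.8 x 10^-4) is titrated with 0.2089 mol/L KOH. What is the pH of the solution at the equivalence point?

n(HF) = 0.1999 x 0.02967 = 0.005931 mol; V(KOH) at equivalence = 0.005931/0.2089 = 0.02839 L.
At equivalence all the acid is converted to F-; total volume = 0.02967 + 0.02839 = 0.05806 L, so [F-] = 0.005931/0.05806 = 0.1022 M.
Kb = Kw/Ka = 1.0e-14 / 6.8 x 10^-4 = 1.47e-11.
[OH^-] = sqrt(Kb x [F-]) = sqrt(1.47e-11 x 0.1022) = 1.23e-6 M.
pOH = 5.91, so pH = 14.00 - 5.91 = 8.09.

8.09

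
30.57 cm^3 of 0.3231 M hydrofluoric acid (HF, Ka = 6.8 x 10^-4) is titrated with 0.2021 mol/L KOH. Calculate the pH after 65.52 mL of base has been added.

n(acid) = 0.3231 x 0.03057 = 0.009877 mol; n(KOH) added = 0.2021 x 0.06552 = 0.01324 mol.
Base is in excess by 0.01324 - 0.009877 = 0.003364 mol in a total volume of 0.09609 L.
[OH^-] = 0.003364/0.09609 = 0.03501 M, so pOH = 1.46 and pH = 14.00 - 1.46 = 12.54.

12.54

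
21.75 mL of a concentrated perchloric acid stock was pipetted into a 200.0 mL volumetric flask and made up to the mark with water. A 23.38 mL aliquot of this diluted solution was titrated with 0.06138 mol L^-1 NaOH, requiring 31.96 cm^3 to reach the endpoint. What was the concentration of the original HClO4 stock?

n(NaOH) = 0.06138 x 0.03196 = 0.001962 mol.
n(HClO4) in the aliquot = 0.001962 mol.
[diluted HClO4] = 0.001962 / 0.02338 = 0.08391 M.
Dilution factor = 200.0/21.75 = 9.195, so [stock] = 0.08391 x 9.195 = 0.772 M.

0.772 M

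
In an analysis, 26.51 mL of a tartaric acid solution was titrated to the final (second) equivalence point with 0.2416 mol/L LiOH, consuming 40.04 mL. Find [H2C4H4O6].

0.182 M

n(LiOH) = 0.2416 x 0.04004 = 0.009674 mol.
At the final (second) equivalence point, 2 mol OH^- react per mol H2C4H4O6, so n(H2C4H4O6) = 0.009674 / 2 = 0.004837 mol.
[H2C4H4O6] = 0.004837 / 0.02651 L = 0.182 M.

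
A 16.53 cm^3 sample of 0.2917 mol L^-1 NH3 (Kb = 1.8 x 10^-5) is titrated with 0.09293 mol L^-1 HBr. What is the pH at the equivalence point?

n(NH3) = 0.2917 x 0.01653 = 0.004822 mol; V(HBr) at equivalence = 0.004822/0.09293 = 0.05189 L.
At equivalence the base is fully converted to NH4+; total volume = 0.06842 L, so [NH4+] = 0.004822/0.06842 = 0.07048 M.
Ka(NH4+) = Kw/Kb = 1.0e-14 / 1.8 x 10^-5 = 5.56e-10.
[H^+] = sqrt(Ka x [NH4+]) = sqrt(5.56e-10 x 0.07048) = 6.26e-6 M.
pH = -log(6.26e-6) = 5.20.

5.20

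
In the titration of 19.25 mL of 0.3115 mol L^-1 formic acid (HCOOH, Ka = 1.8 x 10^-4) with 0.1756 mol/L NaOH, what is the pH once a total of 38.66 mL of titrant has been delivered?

n(acid) = 0.3115 x 0.01925 = 0.005996 mol; n(NaOH) added = 0.1756 x 0.03866 = 0.006789 mol.
Base is in excess by 0.006789 - 0.005996 = 0.0007923 mol in a total volume of 0.05791 L.
[OH^-] = 0.0007923/0.05791 = 0.01368 M, so pOH = 1.86 and pH = 14.00 - 1.86 = 12.14.

12.14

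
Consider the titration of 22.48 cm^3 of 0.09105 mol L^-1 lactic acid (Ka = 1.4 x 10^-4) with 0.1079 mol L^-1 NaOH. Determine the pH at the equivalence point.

8.27

n(HC3H5O3) = 0.09105 x 0.02248 = 0.002047 mol; V(NaOH) at equivalence = 0.002047/0.1079 = 0.01897 L.
At equivalence all the acid is converted to C3H5O3-; total volume = 0.02248 + 0.01897 = 0.04145 L, so [C3H5O3-] = 0.002047/0.04145 = 0.04938 M.
Kb = Kw/Ka = 1.0e-14 / 1.4 x 10^-4 = 7.14e-11.
[OH^-] = sqrt(Kb x [C3H5O3-]) = sqrt(7.14e-11 x 0.04938) = 1.88e-6 M.
pOH = 5.73, so pH = 14.00 - 5.73 = 8.27.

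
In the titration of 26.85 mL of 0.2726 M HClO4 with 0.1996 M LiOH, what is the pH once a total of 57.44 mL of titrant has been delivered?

n(acid) = 0.2726 x 0.02685 = 0.007319 mol; n(LiOH) added = 0.1996 x 0.05744 = 0.01147 mol.
Base is in excess by 0.01147 - 0.007319 = 0.004146 mol in a total volume of 0.08429 L.
[OH^-] = 0.004146/0.08429 = 0.04918 M, so pOH = 1.31 and pH = 14.00 - 1.31 = 12.69.

12.69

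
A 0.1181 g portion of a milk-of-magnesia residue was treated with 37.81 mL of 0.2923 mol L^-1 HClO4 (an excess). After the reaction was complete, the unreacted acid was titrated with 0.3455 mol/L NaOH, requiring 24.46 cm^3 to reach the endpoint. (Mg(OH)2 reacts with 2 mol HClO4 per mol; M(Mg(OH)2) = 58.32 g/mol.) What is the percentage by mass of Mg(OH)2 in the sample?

Total n(HClO4) added = 0.2923 x 0.03781 = 0.01105 mol.
n(NaOH) used = 0.3455 x 0.02446 = 0.008451 mol, which equals the excess n(HClO4).
So n(HClO4) consumed by the sample = 0.01105 - 0.008451 = 0.002601 mol.
n(Mg(OH)2) = 0.002601 / 2 = 0.001300 mol.
mass Mg(OH)2 = 0.001300 x 58.32 = 0.07584 g, so %Mg(OH)2 = 0.07584/0.1181 x 100 = 64.2%.

64.2%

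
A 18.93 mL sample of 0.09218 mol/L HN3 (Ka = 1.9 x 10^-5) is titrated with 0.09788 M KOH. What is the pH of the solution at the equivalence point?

8.70

n(HN3) = 0.09218 x 0.01893 = 0.001745 mol; V(KOH) at equivalence = 0.001745/0.09788 = 0.01783 L.
At equivalence all the acid is converted to N3-; total volume = 0.01893 + 0.01783 = 0.03676 L, so [N3-] = 0.001745/0.03676 = 0.04747 M.
Kb = Kw/Ka = 1.0e-14 / 1.9 x 10^-5 = 5.26e-10.
[OH^-] = sqrt(Kb x [N3-]) = sqrt(5.26e-10 x 0.04747) = 5.00e-6 M.
pOH = 5.30, so pH = 14.00 - 5.30 = 8.70.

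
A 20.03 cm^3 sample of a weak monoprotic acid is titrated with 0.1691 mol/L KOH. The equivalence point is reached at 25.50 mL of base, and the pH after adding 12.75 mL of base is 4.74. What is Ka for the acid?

12.75 mL is half of the equivalence volume, so this is the half-equivalence point where [HA] = [A^-].
At half-equivalence pH = pKa, so pKa = 4.74.
Ka = 10^(-4.74) = 1.8 x 10^-5.

1.8 x 10^-5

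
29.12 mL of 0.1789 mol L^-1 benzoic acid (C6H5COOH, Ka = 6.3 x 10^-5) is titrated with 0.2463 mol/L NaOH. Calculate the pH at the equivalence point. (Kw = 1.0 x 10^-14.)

8.61

n(C6H5COOH) = 0.1789 x 0.02912 = 0.005210 mol; V(NaOH) at equivalence = 0.005210/0.2463 = 0.02115 L.
At equivalence all the acid is converted to C6H5COO-; total volume = 0.02912 + 0.02115 = 0.05027 L, so [C6H5COO-] = 0.005210/0.05027 = 0.1036 M.
Kb = Kw/Ka = 1.0e-14 / 6.3 x 10^-5 = 1.59e-10.
[OH^-] = sqrt(Kb x [C6H5COO-]) = sqrt(1.59e-10 x 0.1036) = 4.06e-6 M.
pOH = 5.39, so pH = 14.00 - 5.39 = 8.61.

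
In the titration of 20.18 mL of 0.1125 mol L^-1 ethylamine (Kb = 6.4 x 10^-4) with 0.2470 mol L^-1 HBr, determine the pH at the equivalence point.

5.96

n(C2H5NH2) = 0.1125 x 0.02018 = 0.002270 mol; V(HBr) at equivalence = 0.002270/0.2470 = 0.009191 L.
At equivalence the base is fully converted to C2H5NH3+; total volume = 0.02937 L, so [C2H5NH3+] = 0.002270/0.02937 = 0.07729 M.
Ka(C2H5NH3+) = Kw/Kb = 1.0e-14 / 6.4 x 10^-4 = 1.56e-11.
[H^+] = sqrt(Ka x [C2H5NH3+]) = sqrt(1.56e-11 x 0.07729) = 1.10e-6 M.
pH = -log(1.10e-6) = 5.96.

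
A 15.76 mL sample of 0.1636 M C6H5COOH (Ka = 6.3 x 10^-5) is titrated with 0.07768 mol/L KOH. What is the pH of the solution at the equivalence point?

8.46

n(C6H5COOH) = 0.1636 x 0.01576 = 0.002578 mol; V(KOH) at equivalence = 0.002578/0.07768 = 0.03319 L.
At equivalence all the acid is converted to C6H5COO-; total volume = 0.01576 + 0.03319 = 0.04895 L, so [C6H5COO-] = 0.002578/0.04895 = 0.05267 M.
Kb = Kw/Ka = 1.0e-14 / 6.3 x 10^-5 = 1.59e-10.
[OH^-] = sqrt(Kb x [C6H5COO-]) = sqrt(1.59e-10 x 0.05267) = 2.89e-6 M.
pOH = 5.54, so pH = 14.00 - 5.54 = 8.46.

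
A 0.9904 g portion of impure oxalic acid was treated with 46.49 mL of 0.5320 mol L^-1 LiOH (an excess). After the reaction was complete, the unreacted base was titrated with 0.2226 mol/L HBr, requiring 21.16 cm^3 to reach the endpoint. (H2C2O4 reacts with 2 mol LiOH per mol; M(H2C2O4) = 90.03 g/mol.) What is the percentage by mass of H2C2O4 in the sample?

91.0%

Total n(LiOH) added = 0.5320 x 0.04649 = 0.02473 mol.
n(HBr) used = 0.2226 x 0.02116 = 0.004710 mol, which equals the excess n(LiOH).
So n(LiOH) consumed by the sample = 0.02473 - 0.004710 = 0.02002 mol.
n(H2C2O4) = 0.02002 / 2 = 0.01001 mol.
mass H2C2O4 = 0.01001 x 90.03 = 0.9013 g, so %H2C2O4 = 0.9013/0.9904 x 100 = 91.0%.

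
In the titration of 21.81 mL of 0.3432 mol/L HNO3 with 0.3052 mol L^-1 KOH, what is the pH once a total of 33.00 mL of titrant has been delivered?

n(acid) = 0.3432 x 0.02181 = 0.007485 mol; n(KOH) added = 0.3052 x 0.03300 = 0.01007 mol.
Base is in excess by 0.01007 - 0.007485 = 0.002586 mol in a total volume of 0.05481 L.
[OH^-] = 0.002586/0.05481 = 0.04719 M, so pOH = 1.33 and pH = 14.00 - 1.33 = 12.67.

12.67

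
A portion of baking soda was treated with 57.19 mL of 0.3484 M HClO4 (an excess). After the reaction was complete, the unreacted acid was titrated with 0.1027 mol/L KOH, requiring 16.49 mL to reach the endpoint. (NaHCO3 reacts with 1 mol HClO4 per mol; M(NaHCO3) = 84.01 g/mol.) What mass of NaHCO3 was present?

Total n(HClO4) added = 0.3484 x 0.05719 = 0.01992 mol.
n(KOH) used = 0.1027 x 0.01649 = 0.001694 mol, which equals the excess n(HClO4).
So n(HClO4) consumed by the sample = 0.01992 - 0.001694 = 0.01823 mol.
n(NaHCO3) = 0.01823 / 1 = 0.01823 mol.
mass = 0.01823 mol x 84.01 g/mol = 1.53 g.

1.53 g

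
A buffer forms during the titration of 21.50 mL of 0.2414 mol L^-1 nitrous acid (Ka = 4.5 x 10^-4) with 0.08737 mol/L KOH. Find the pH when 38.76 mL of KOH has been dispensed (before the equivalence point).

3.62

Initial n(HNO2) = 0.2414 x 0.02150 = 0.005190 mol.
n(KOH) added = 0.08737 x 0.03876 = 0.003386 mol, converting that many moles of HNO2 to NO2-.
Remaining n(HNO2) = 0.001804 mol; n(NO2-) = 0.003386 mol.
By Henderson-Hasselbalch, pH = pKa + log([A^-]/[HA]) = 3.35 + log(0.003386/0.001804) = 3.35 + (+0.27) = 3.62.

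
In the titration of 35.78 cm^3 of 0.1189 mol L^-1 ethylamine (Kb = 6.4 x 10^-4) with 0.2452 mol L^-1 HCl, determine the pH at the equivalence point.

5.95

n(C2H5NH2) = 0.1189 x 0.03578 = 0.004254 mol; V(HCl) at equivalence = 0.004254/0.2452 = 0.01735 L.
At equivalence the base is fully converted to C2H5NH3+; total volume = 0.05313 L, so [C2H5NH3+] = 0.004254/0.05313 = 0.08007 M.
Ka(C2H5NH3+) = Kw/Kb = 1.0e-14 / 6.4 x 10^-4 = 1.56e-11.
[H^+] = sqrt(Ka x [C2H5NH3+]) = sqrt(1.56e-11 x 0.08007) = 1.12e-6 M.
pH = -log(1.12e-6) = 5.95.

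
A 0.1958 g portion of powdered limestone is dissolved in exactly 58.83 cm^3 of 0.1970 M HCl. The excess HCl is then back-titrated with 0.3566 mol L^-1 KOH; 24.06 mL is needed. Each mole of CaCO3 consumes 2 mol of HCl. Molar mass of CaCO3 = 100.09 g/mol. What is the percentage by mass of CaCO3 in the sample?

Total n(HCl) added = 0.1970 x 0.05883 = 0.01159 mol.
n(KOH) used = 0.3566 x 0.02406 = 0.008580 mol, which equals the excess n(HCl).
So n(HCl) consumed by the sample = 0.01159 - 0.008580 = 0.003010 mol.
n(CaCO3) = 0.003010 / 2 = 0.001505 mol.
mass CaCO3 = 0.001505 x 100.09 = 0.1506 g, so %CaCO3 = 0.1506/0.1958 x 100 = 76.9%.

76.9%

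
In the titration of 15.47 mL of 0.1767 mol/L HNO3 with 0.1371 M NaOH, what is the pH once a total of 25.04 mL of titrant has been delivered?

n(acid) = 0.1767 x 0.01547 = 0.002734 mol; n(NaOH) added = 0.1371 x 0.02504 = 0.003433 mol.
Base is in excess by 0.003433 - 0.002734 = 0.0006994 mol in a total volume of 0.04051 L.
[OH^-] = 0.0006994/0.04051 = 0.01727 M, so pOH = 1.76 and pH = 14.00 - 1.76 = 12.24.

12.24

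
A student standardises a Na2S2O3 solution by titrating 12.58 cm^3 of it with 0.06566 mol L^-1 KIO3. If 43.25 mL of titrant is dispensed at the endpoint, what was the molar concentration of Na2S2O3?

n(KIO3) = 0.06566 x 0.04325 = 0.002840 mol.
From the balanced equation, 1 mol KIO3 reacts with 6 mol Na2S2O3, so n(Na2S2O3) = 0.002840 x 6/1 = 0.01704 mol.
[Na2S2O3] = 0.01704 / 0.01258 L = 1.35 M.

1.35 M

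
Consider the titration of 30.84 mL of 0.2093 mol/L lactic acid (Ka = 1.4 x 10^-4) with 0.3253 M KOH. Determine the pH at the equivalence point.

8.48

n(HC3H5O3) = 0.2093 x 0.03084 = 0.006455 mol; V(KOH) at equivalence = 0.006455/0.3253 = 0.01984 L.
At equivalence all the acid is converted to C3H5O3-; total volume = 0.03084 + 0.01984 = 0.05068 L, so [C3H5O3-] = 0.006455/0.05068 = 0.1274 M.
Kb = Kw/Ka = 1.0e-14 / 1.4 x 10^-4 = 7.14e-11.
[OH^-] = sqrt(Kb x [C3H5O3-]) = sqrt(7.14e-11 x 0.1274) = 3.02e-6 M.
pOH = 5.52, so pH = 14.00 - 5.52 = 8.48.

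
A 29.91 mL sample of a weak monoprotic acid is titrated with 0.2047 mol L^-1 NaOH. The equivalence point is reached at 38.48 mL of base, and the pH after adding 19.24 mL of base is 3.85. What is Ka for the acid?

19.24 mL is half of the equivalence volume, so this is the half-equivalence point where [HA] = [A^-].
At half-equivalence pH = pKa, so pKa = 3.85.
Ka = 10^(-3.85) = 1.4 x 10^-4.

1.4 x 10^-4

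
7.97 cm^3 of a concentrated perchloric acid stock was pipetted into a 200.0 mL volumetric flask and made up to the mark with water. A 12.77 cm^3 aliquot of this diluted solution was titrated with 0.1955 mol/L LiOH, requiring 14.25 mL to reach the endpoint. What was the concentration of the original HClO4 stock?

n(LiOH) = 0.1955 x 0.01425 = 0.002786 mol.
n(HClO4) in the aliquot = 0.002786 mol.
[diluted HClO4] = 0.002786 / 0.01277 = 0.2182 M.
Dilution factor = 200.0/7.970 = 25.09, so [stock] = 0.2182 x 25.09 = 5.47 M.

5.47 M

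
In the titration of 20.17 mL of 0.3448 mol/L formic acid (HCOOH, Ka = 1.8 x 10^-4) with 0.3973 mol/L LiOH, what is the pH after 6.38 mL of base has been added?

Initial n(HCOOH) = 0.3448 x 0.02017 = 0.006955 mol.
n(LiOH) added = 0.3973 x 0.006380 = 0.002535 mol, converting that many moles of HCOOH to HCOO-.
Remaining n(HCOOH) = 0.004420 mol; n(HCOO-) = 0.002535 mol.
By Henderson-Hasselbalch, pH = pKa + log([A^-]/[HA]) = 3.74 + log(0.002535/0.004420) = 3.74 + (-0.24) = 3.50.

3.50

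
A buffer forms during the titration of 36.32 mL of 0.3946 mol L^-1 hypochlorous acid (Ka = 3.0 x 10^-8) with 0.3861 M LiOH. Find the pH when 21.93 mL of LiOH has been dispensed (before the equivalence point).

7.68

Initial n(HClO) = 0.3946 x 0.03632 = 0.01433 mol.
n(LiOH) added = 0.3861 x 0.02193 = 0.008467 mol, converting that many moles of HClO to ClO-.
Remaining n(HClO) = 0.005865 mol; n(ClO-) = 0.008467 mol.
By Henderson-Hasselbalch, pH = pKa + log([A^-]/[HA]) = 7.52 + log(0.008467/0.005865) = 7.52 + (+0.16) = 7.68.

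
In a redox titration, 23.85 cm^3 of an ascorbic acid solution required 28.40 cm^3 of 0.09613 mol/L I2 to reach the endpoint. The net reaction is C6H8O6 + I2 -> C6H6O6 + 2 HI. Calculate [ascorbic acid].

0.114 M

n(I2) = 0.09613 x 0.02840 = 0.002730 mol.
From the balanced equation, 1 mol I2 reacts with 1 mol ascorbic acid, so n(ascorbic acid) = 0.002730 x 1/1 = 0.002730 mol.
[ascorbic acid] = 0.002730 / 0.02385 L = 0.114 M.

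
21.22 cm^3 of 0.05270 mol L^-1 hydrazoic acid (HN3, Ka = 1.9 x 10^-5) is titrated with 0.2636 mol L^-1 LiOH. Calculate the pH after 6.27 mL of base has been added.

12.29

n(acid) = 0.05270 x 0.02122 = 0.001118 mol; n(LiOH) added = 0.2636 x 0.006270 = 0.001653 mol.
Base is in excess by 0.001653 - 0.001118 = 0.0005345 mol in a total volume of 0.02749 L.
[OH^-] = 0.0005345/0.02749 = 0.01944 M, so pOH = 1.71 and pH = 14.00 - 1.71 = 12.29.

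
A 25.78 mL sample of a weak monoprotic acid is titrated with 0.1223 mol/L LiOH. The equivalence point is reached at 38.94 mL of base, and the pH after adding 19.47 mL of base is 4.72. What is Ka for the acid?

19.47 mL is half of the equivalence volume, so this is the half-equivalence point where [HA] = [A^-].
At half-equivalence pH = pKa, so pKa = 4.72.
Ka = 10^(-4.72) = 1.9 x 10^-5.

1.9 x 10^-5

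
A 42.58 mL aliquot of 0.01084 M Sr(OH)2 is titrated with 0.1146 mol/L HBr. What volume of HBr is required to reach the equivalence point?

8.06 mL

n(Sr(OH)2) = 0.01084 mol/L x 0.04258 L = 0.0004616 mol.
The neutralisation is 1 Sr(OH)2 : 2 HBr, so n(HBr) = 0.0004616 x 2/1 = 0.0009231 mol.
V(HBr) = 0.0009231 / 0.1146 = 0.008055 L = 8.06 mL.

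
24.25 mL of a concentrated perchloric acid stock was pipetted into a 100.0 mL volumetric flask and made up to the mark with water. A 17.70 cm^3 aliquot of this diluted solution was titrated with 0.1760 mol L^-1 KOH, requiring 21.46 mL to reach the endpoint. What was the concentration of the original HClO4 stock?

n(KOH) = 0.1760 x 0.02146 = 0.003777 mol.
n(HClO4) in the aliquot = 0.003777 mol.
[diluted HClO4] = 0.003777 / 0.01770 = 0.2134 M.
Dilution factor = 100.0/24.25 = 4.124, so [stock] = 0.2134 x 4.124 = 0.880 M.

0.880 M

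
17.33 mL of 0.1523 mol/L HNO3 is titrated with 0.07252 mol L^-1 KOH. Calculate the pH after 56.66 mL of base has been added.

12.30

n(acid) = 0.1523 x 0.01733 = 0.002639 mol; n(KOH) added = 0.07252 x 0.05666 = 0.004109 mol.
Base is in excess by 0.004109 - 0.002639 = 0.001470 mol in a total volume of 0.07399 L.
[OH^-] = 0.001470/0.07399 = 0.01986 M, so pOH = 1.70 and pH = 14.00 - 1.70 = 12.30.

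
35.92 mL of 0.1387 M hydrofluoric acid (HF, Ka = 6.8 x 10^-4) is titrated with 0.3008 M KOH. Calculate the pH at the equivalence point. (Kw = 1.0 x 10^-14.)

n(HF) = 0.1387 x 0.03592 = 0.004982 mol; V(KOH) at equivalence = 0.004982/0.3008 = 0.01656 L.
At equivalence all the acid is converted to F-; total volume = 0.03592 + 0.01656 = 0.05248 L, so [F-] = 0.004982/0.05248 = 0.09493 M.
Kb = Kw/Ka = 1.0e-14 / 6.8 x 10^-4 = 1.47e-11.
[OH^-] = sqrt(Kb x [F-]) = sqrt(1.47e-11 x 0.09493) = 1.18e-6 M.
pOH = 5.93, so pH = 14.00 - 5.93 = 8.07.

8.07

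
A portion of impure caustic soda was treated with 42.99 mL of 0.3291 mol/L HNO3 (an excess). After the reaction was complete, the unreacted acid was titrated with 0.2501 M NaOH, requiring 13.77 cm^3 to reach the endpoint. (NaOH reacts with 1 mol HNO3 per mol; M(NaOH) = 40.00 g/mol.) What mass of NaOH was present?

0.428 g

Total n(HNO3) added = 0.3291 x 0.04299 = 0.01415 mol.
n(NaOH) used = 0.2501 x 0.01377 = 0.003444 mol, which equals the excess n(HNO3).
So n(HNO3) consumed by the sample = 0.01415 - 0.003444 = 0.01070 mol.
n(NaOH) = 0.01070 / 1 = 0.01070 mol.
mass = 0.01070 mol x 40.00 g/mol = 0.428 g.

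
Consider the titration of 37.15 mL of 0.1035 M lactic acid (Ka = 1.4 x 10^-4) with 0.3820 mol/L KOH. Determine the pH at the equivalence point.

8.38

n(HC3H5O3) = 0.1035 x 0.03715 = 0.003845 mol; V(KOH) at equivalence = 0.003845/0.3820 = 0.01007 L.
At equivalence all the acid is converted to C3H5O3-; total volume = 0.03715 + 0.01007 = 0.04722 L, so [C3H5O3-] = 0.003845/0.04722 = 0.08144 M.
Kb = Kw/Ka = 1.0e-14 / 1.4 x 10^-4 = 7.14e-11.
[OH^-] = sqrt(Kb x [C3H5O3-]) = sqrt(7.14e-11 x 0.08144) = 2.41e-6 M.
pOH = 5.62, so pH = 14.00 - 5.62 = 8.38.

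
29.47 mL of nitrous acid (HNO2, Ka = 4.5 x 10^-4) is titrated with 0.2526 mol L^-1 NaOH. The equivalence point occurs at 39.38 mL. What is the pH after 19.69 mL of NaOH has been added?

19.69 mL is exactly half the equivalence volume (39.38/2), i.e. the half-equivalence point.
There, n(HA) = n(A^-), so pH = pKa = -log(4.5 x 10^-4) = 3.35.

3.35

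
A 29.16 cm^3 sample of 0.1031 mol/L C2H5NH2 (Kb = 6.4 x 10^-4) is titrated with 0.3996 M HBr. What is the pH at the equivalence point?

n(C2H5NH2) = 0.1031 x 0.02916 = 0.003006 mol; V(HBr) at equivalence = 0.003006/0.3996 = 0.007524 L.
At equivalence the base is fully converted to C2H5NH3+; total volume = 0.03668 L, so [C2H5NH3+] = 0.003006/0.03668 = 0.08195 M.
Ka(C2H5NH3+) = Kw/Kb = 1.0e-14 / 6.4 x 10^-4 = 1.56e-11.
[H^+] = sqrt(Ka x [C2H5NH3+]) = sqrt(1.56e-11 x 0.08195) = 1.13e-6 M.
pH = -log(1.13e-6) = 5.95.

5.95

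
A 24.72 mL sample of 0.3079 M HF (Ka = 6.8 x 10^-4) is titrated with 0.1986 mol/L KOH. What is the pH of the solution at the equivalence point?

8.12

n(HF) = 0.3079 x 0.02472 = 0.007611 mol; V(KOH) at equivalence = 0.007611/0.1986 = 0.03832 L.
At equivalence all the acid is converted to F-; total volume = 0.02472 + 0.03832 = 0.06304 L, so [F-] = 0.007611/0.06304 = 0.1207 M.
Kb = Kw/Ka = 1.0e-14 / 6.8 x 10^-4 = 1.47e-11.
[OH^-] = sqrt(Kb x [F-]) = sqrt(1.47e-11 x 0.1207) = 1.33e-6 M.
pOH = 5.88, so pH = 14.00 - 5.88 = 8.12.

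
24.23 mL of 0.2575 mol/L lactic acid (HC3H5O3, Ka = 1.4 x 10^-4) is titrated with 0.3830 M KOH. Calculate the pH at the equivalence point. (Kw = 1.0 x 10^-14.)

8.52

n(HC3H5O3) = 0.2575 x 0.02423 = 0.006239 mol; V(KOH) at equivalence = 0.006239/0.3830 = 0.01629 L.
At equivalence all the acid is converted to C3H5O3-; total volume = 0.02423 + 0.01629 = 0.04052 L, so [C3H5O3-] = 0.006239/0.04052 = 0.1540 M.
Kb = Kw/Ka = 1.0e-14 / 1.4 x 10^-4 = 7.14e-11.
[OH^-] = sqrt(Kb x [C3H5O3-]) = sqrt(7.14e-11 x 0.1540) = 3.32e-6 M.
pOH = 5.48, so pH = 14.00 - 5.48 = 8.52.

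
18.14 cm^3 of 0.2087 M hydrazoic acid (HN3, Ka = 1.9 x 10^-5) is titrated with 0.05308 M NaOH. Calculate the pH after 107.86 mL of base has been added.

12.19

n(acid) = 0.2087 x 0.01814 = 0.003786 mol; n(NaOH) added = 0.05308 x 0.1079 = 0.005725 mol.
Base is in excess by 0.005725 - 0.003786 = 0.001939 mol in a total volume of 0.1260 L.
[OH^-] = 0.001939/0.1260 = 0.01539 M, so pOH = 1.81 and pH = 14.00 - 1.81 = 12.19.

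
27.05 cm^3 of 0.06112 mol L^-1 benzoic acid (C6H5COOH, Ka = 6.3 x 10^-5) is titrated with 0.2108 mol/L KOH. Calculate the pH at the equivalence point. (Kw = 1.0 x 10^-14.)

n(C6H5COOH) = 0.06112 x 0.02705 = 0.001653 mol; V(KOH) at equivalence = 0.001653/0.2108 = 0.007843 L.
At equivalence all the acid is converted to C6H5COO-; total volume = 0.02705 + 0.007843 = 0.03489 L, so [C6H5COO-] = 0.001653/0.03489 = 0.04738 M.
Kb = Kw/Ka = 1.0e-14 / 6.3 x 10^-5 = 1.59e-10.
[OH^-] = sqrt(Kb x [C6H5COO-]) = sqrt(1.59e-10 x 0.04738) = 2.74e-6 M.
pOH = 5.56, so pH = 14.00 - 5.56 = 8.44.

8.44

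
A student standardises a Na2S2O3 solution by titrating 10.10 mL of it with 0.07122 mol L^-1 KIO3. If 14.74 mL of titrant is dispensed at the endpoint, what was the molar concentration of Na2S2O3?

n(KIO3) = 0.07122 x 0.01474 = 0.001050 mol.
From the balanced equation, 1 mol KIO3 reacts with 6 mol Na2S2O3, so n(Na2S2O3) = 0.001050 x 6/1 = 0.006299 mol.
[Na2S2O3] = 0.006299 / 0.01010 L = 0.624 M.

0.624 M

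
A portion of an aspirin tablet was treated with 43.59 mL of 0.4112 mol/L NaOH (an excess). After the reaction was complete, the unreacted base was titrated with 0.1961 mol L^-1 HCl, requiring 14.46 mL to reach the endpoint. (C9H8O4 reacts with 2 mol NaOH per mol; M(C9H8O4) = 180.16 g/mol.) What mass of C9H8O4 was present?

Total n(NaOH) added = 0.4112 x 0.04359 = 0.01792 mol.
n(HCl) used = 0.1961 x 0.01446 = 0.002836 mol, which equals the excess n(NaOH).
So n(NaOH) consumed by the sample = 0.01792 - 0.002836 = 0.01509 mol.
n(C9H8O4) = 0.01509 / 2 = 0.007544 mol.
mass = 0.007544 mol x 180.16 g/mol = 1.36 g.

1.36 g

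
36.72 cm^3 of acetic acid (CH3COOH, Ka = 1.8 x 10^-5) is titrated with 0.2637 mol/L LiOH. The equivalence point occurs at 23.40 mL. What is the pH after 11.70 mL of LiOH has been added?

4.74

11.70 mL is exactly half the equivalence volume (23.40/2), i.e. the half-equivalence point.
There, n(HA) = n(A^-), so pH = pKa = -log(1.8 x 10^-5) = 4.74.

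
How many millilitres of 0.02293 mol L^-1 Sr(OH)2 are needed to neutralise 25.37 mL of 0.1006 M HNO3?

n(HNO3) = 0.1006 mol/L x 0.02537 L = 0.002552 mol.
The neutralisation is 2 HNO3 : 1 Sr(OH)2, so n(Sr(OH)2) = 0.002552 x 1/2 = 0.001276 mol.
V(Sr(OH)2) = 0.001276 / 0.02293 = 0.05565 L = 55.7 mL.

55.7 mL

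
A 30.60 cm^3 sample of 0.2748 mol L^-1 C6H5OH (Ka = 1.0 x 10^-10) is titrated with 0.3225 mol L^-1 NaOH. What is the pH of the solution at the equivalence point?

11.59

n(C6H5OH) = 0.2748 x 0.03060 = 0.008409 mol; V(NaOH) at equivalence = 0.008409/0.3225 = 0.02607 L.
At equivalence all the acid is converted to C6H5O-; total volume = 0.03060 + 0.02607 = 0.05667 L, so [C6H5O-] = 0.008409/0.05667 = 0.1484 M.
Kb = Kw/Ka = 1.0e-14 / 1.0 x 10^-10 = 0.000100.
[OH^-] = sqrt(Kb x [C6H5O-]) = sqrt(0.000100 x 0.1484) = 0.00385 M.
pOH = 2.41, so pH = 14.00 - 2.41 = 11.59.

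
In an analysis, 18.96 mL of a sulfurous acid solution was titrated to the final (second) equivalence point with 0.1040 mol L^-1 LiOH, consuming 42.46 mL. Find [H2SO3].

n(LiOH) = 0.1040 x 0.04246 = 0.004416 mol.
At the final (second) equivalence point, 2 mol OH^- react per mol H2SO3, so n(H2SO3) = 0.004416 / 2 = 0.002208 mol.
[H2SO3] = 0.002208 / 0.01896 L = 0.116 M.

0.116 M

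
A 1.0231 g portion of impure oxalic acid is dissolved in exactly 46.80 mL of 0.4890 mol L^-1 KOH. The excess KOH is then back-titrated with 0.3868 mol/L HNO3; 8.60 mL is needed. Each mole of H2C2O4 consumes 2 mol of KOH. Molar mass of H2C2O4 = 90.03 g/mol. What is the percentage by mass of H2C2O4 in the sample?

Total n(KOH) added = 0.4890 x 0.04680 = 0.02289 mol.
n(HNO3) used = 0.3868 x 0.008600 = 0.003326 mol, which equals the excess n(KOH).
So n(KOH) consumed by the sample = 0.02289 - 0.003326 = 0.01956 mol.
n(H2C2O4) = 0.01956 / 2 = 0.009779 mol.
mass H2C2O4 = 0.009779 x 90.03 = 0.8804 g, so %H2C2O4 = 0.8804/1.0231 x 100 = 86.1%.

86.1%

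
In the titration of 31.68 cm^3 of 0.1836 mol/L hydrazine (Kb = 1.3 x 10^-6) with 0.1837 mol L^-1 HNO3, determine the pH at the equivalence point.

n(N2H4) = 0.1836 x 0.03168 = 0.005816 mol; V(HNO3) at equivalence = 0.005816/0.1837 = 0.03166 L.
At equivalence the base is fully converted to N2H5+; total volume = 0.06334 L, so [N2H5+] = 0.005816/0.06334 = 0.09182 M.
Ka(N2H5+) = Kw/Kb = 1.0e-14 / 1.3 x 10^-6 = 7.69e-9.
[H^+] = sqrt(Ka x [N2H5+]) = sqrt(7.69e-9 x 0.09182) = 2.66e-5 M.
pH = -log(2.66e-5) = 4.58.

4.58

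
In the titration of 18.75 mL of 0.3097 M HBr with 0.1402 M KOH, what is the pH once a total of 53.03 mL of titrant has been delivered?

n(acid) = 0.3097 x 0.01875 = 0.005807 mol; n(KOH) added = 0.1402 x 0.05303 = 0.007435 mol.
Base is in excess by 0.007435 - 0.005807 = 0.001628 mol in a total volume of 0.07178 L.
[OH^-] = 0.001628/0.07178 = 0.02268 M, so pOH = 1.64 and pH = 14.00 - 1.64 = 12.36.

12.36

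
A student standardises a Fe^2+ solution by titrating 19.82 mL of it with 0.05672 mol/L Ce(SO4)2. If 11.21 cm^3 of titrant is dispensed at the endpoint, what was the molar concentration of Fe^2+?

0.0321 M

n(Ce(SO4)2) = 0.05672 x 0.01121 = 0.0006358 mol.
From the balanced equation, 1 mol Ce(SO4)2 reacts with 1 mol Fe^2+, so n(Fe^2+) = 0.0006358 x 1/1 = 0.0006358 mol.
[Fe^2+] = 0.0006358 / 0.01982 L = 0.0321 M.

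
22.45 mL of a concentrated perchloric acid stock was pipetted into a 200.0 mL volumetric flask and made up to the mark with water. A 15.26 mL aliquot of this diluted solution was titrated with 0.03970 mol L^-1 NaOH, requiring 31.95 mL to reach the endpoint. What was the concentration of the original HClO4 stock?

0.740 M

n(NaOH) = 0.03970 x 0.03195 = 0.001268 mol.
n(HClO4) in the aliquot = 0.001268 mol.
[diluted HClO4] = 0.001268 / 0.01526 = 0.08312 M.
Dilution factor = 200.0/22.45 = 8.909, so [stock] = 0.08312 x 8.909 = 0.740 M.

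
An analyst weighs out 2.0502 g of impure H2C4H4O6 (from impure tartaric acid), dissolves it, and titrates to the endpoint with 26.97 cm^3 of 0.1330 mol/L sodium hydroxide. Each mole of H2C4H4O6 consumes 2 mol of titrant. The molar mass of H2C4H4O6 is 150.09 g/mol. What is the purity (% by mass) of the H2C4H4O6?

13.1%

n(NaOH) = 0.1330 x 0.02697 = 0.003587 mol.
n(H2C4H4O6) = 0.003587 / 2 = 0.001794 mol.
mass of H2C4H4O6 = 0.001794 x 150.09 = 0.2692 g.
% purity = 0.2692 / 2.0502 x 100 = 13.1%.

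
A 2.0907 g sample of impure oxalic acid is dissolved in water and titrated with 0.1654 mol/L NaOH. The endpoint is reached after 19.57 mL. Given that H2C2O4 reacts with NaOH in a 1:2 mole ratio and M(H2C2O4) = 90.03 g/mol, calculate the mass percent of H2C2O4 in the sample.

6.97%

n(NaOH) = 0.1654 x 0.01957 = 0.003237 mol.
n(H2C2O4) = 0.003237 / 2 = 0.001618 mol.
mass of H2C2O4 = 0.001618 x 90.03 = 0.1457 g.
% purity = 0.1457 / 2.0907 x 100 = 6.97%.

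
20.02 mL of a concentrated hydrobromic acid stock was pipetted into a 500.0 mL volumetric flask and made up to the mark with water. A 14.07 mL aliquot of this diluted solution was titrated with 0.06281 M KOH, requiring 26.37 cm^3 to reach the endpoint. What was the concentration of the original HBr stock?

n(KOH) = 0.06281 x 0.02637 = 0.001656 mol.
n(HBr) in the aliquot = 0.001656 mol.
[diluted HBr] = 0.001656 / 0.01407 = 0.1177 M.
Dilution factor = 500.0/20.02 = 24.98, so [stock] = 0.1177 x 24.98 = 2.94 M.

2.94 M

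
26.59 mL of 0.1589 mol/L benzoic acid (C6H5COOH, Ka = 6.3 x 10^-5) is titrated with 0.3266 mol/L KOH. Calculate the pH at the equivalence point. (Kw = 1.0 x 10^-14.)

n(C6H5COOH) = 0.1589 x 0.02659 = 0.004225 mol; V(KOH) at equivalence = 0.004225/0.3266 = 0.01294 L.
At equivalence all the acid is converted to C6H5COO-; total volume = 0.02659 + 0.01294 = 0.03953 L, so [C6H5COO-] = 0.004225/0.03953 = 0.1069 M.
Kb = Kw/Ka = 1.0e-14 / 6.3 x 10^-5 = 1.59e-10.
[OH^-] = sqrt(Kb x [C6H5COO-]) = sqrt(1.59e-10 x 0.1069) = 4.12e-6 M.
pOH = 5.39, so pH = 14.00 - 5.39 = 8.61.

8.61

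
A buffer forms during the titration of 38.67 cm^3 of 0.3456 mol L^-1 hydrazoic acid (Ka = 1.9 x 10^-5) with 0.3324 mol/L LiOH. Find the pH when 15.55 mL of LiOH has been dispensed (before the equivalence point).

Initial n(HN3) = 0.3456 x 0.03867 = 0.01336 mol.
n(LiOH) added = 0.3324 x 0.01555 = 0.005169 mol, converting that many moles of HN3 to N3-.
Remaining n(HN3) = 0.008196 mol; n(N3-) = 0.005169 mol.
By Henderson-Hasselbalch, pH = pKa + log([A^-]/[HA]) = 4.72 + log(0.005169/0.008196) = 4.72 + (-0.20) = 4.52.

4.52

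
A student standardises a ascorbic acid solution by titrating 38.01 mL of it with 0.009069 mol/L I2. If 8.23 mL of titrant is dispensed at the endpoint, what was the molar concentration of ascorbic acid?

n(I2) = 0.009069 x 0.008230 = 7.464e-5 mol.
From the balanced equation, 1 mol I2 reacts with 1 mol ascorbic acid, so n(ascorbic acid) = 7.464e-5 x 1/1 = 7.464e-5 mol.
[ascorbic acid] = 7.464e-5 / 0.03801 L = 0.00196 M.

0.00196 M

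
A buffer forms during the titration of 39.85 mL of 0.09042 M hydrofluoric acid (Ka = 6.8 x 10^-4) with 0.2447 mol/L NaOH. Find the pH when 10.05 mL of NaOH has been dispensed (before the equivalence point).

3.50

Initial n(HF) = 0.09042 x 0.03985 = 0.003603 mol.
n(NaOH) added = 0.2447 x 0.01005 = 0.002459 mol, converting that many moles of HF to F-.
Remaining n(HF) = 0.001144 mol; n(F-) = 0.002459 mol.
By Henderson-Hasselbalch, pH = pKa + log([A^-]/[HA]) = 3.17 + log(0.002459/0.001144) = 3.17 + (+0.33) = 3.50.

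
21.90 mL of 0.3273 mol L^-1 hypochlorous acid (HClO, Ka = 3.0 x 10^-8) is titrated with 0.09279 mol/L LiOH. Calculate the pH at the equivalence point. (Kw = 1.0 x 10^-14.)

n(HClO) = 0.3273 x 0.02190 = 0.007168 mol; V(LiOH) at equivalence = 0.007168/0.09279 = 0.07725 L.
At equivalence all the acid is converted to ClO-; total volume = 0.02190 + 0.07725 = 0.09915 L, so [ClO-] = 0.007168/0.09915 = 0.07229 M.
Kb = Kw/Ka = 1.0e-14 / 3.0 x 10^-8 = 3.33e-7.
[OH^-] = sqrt(Kb x [ClO-]) = sqrt(3.33e-7 x 0.07229) = 0.000155 M.
pOH = 3.81, so pH = 14.00 - 3.81 = 10.19.

10.19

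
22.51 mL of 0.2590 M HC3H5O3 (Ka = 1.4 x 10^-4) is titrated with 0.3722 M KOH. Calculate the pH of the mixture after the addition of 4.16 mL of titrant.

3.41

Initial n(HC3H5O3) = 0.2590 x 0.02251 = 0.005830 mol.
n(KOH) added = 0.3722 x 0.004160 = 0.001548 mol, converting that many moles of HC3H5O3 to C3H5O3-.
Remaining n(HC3H5O3) = 0.004282 mol; n(C3H5O3-) = 0.001548 mol.
By Henderson-Hasselbalch, pH = pKa + log([A^-]/[HA]) = 3.85 + log(0.001548/0.004282) = 3.85 + (-0.44) = 3.41.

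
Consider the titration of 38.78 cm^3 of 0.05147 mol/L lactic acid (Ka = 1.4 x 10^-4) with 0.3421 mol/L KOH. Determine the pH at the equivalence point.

n(HC3H5O3) = 0.05147 x 0.03878 = 0.001996 mol; V(KOH) at equivalence = 0.001996/0.3421 = 0.005835 L.
At equivalence all the acid is converted to C3H5O3-; total volume = 0.03878 + 0.005835 = 0.04461 L, so [C3H5O3-] = 0.001996/0.04461 = 0.04474 M.
Kb = Kw/Ka = 1.0e-14 / 1.4 x 10^-4 = 7.14e-11.
[OH^-] = sqrt(Kb x [C3H5O3-]) = sqrt(7.14e-11 x 0.04474) = 1.79e-6 M.
pOH = 5.75, so pH = 14.00 - 5.75 = 8.25.

8.25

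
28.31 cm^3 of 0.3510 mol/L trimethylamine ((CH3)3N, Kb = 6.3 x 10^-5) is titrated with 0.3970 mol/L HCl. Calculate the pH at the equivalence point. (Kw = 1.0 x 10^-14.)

n((CH3)3N) = 0.3510 x 0.02831 = 0.009937 mol; V(HCl) at equivalence = 0.009937/0.3970 = 0.02503 L.
At equivalence the base is fully converted to (CH3)3NH+; total volume = 0.05334 L, so [(CH3)3NH+] = 0.009937/0.05334 = 0.1863 M.
Ka((CH3)3NH+) = Kw/Kb = 1.0e-14 / 6.3 x 10^-5 = 1.59e-10.
[H^+] = sqrt(Ka x [(CH3)3NH+]) = sqrt(1.59e-10 x 0.1863) = 5.44e-6 M.
pH = -log(5.44e-6) = 5.26.

5.26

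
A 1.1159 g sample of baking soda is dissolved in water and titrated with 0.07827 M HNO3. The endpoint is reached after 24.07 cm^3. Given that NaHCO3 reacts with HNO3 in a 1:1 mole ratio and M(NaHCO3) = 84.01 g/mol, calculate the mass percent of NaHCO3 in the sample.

14.2%

n(HNO3) = 0.07827 x 0.02407 = 0.001884 mol.
n(NaHCO3) = 0.001884 / 1 = 0.001884 mol.
mass of NaHCO3 = 0.001884 x 84.01 = 0.1583 g.
% purity = 0.1583 / 1.1159 x 100 = 14.2%.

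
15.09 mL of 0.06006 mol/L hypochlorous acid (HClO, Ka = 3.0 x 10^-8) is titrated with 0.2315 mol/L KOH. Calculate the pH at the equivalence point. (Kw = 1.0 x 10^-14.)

n(HClO) = 0.06006 x 0.01509 = 0.0009063 mol; V(KOH) at equivalence = 0.0009063/0.2315 = 0.003915 L.
At equivalence all the acid is converted to ClO-; total volume = 0.01509 + 0.003915 = 0.01900 L, so [ClO-] = 0.0009063/0.01900 = 0.04769 M.
Kb = Kw/Ka = 1.0e-14 / 3.0 x 10^-8 = 3.33e-7.
[OH^-] = sqrt(Kb x [ClO-]) = sqrt(3.33e-7 x 0.04769) = 0.000126 M.
pOH = 3.90, so pH = 14.00 - 3.90 = 10.10.

10.10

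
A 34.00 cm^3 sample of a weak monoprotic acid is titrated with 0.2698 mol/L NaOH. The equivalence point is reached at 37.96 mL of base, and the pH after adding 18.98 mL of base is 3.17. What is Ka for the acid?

6.8 x 10^-4

18.98 mL is half of the equivalence volume, so this is the half-equivalence point where [HA] = [A^-].
At half-equivalence pH = pKa, so pKa = 3.17.
Ka = 10^(-3.17) = 6.8 x 10^-4.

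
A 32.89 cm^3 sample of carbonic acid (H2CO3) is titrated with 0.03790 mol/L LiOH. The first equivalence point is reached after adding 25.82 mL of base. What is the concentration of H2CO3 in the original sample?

0.0298 M

n(LiOH) = 0.03790 x 0.02582 = 0.0009786 mol.
At the first equivalence point, 1 mol OH^- react per mol H2CO3, so n(H2CO3) = 0.0009786 / 1 = 0.0009786 mol.
[H2CO3] = 0.0009786 / 0.03289 L = 0.0298 M.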